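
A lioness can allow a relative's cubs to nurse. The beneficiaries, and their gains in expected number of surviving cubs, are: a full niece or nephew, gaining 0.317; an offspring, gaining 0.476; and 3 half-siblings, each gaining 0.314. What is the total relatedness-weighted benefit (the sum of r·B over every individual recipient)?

r to a full niece or nephew = 1/4 (full aunt/uncle↔niece/nephew: two paths of length 3 through the shared grandparent pair: r = 2·(1/2)^3 = 1/4).
r to an offspring = 0.5 (one parent–offspring link: r = (1/2)^1 = 1/2).
r to a half-sibling = 0.25 (half-sibs share one parent — one path of length 2: r = (1/2)^2 = 1/4).
Summing one r·B term per recipient: 1·0.25·0.317 + 1·0.5·0.476 + 3·0.25·0.314 = 0.55275.

0.55275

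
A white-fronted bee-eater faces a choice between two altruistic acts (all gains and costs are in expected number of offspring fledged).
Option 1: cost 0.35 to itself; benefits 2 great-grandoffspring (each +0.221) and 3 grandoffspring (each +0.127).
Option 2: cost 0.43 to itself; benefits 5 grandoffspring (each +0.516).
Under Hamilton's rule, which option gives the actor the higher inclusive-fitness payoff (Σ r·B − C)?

Option 1: r to a great-grandoffspring = 0.125.
Option 1: r to a grandoffspring = 0.25.
Option 1: Σ r·B − C = (2·0.125·0.221 + 3·0.25·0.127) − 0.35 = -0.1995.
Option 2: r to a grandoffspring = 0.25.
Option 2: Σ r·B − C = (5·0.25·0.516) − 0.43 = 0.215.
Option 2 has the higher net inclusive-fitness payoff.

Option 2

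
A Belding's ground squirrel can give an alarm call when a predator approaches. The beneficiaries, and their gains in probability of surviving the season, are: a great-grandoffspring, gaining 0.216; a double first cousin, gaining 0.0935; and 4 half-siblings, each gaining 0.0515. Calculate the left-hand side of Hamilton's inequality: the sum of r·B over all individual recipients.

0.101875

r to a great-grandoffspring = 1/8 (three parent–offspring links: r = (1/2)^3 = 1/8).
r to a double first cousin = 1/4 (double first cousins share both grandparent pairs — four paths of length 4: r = 4·(1/2)^4 = 1/4).
r to a half-sibling = 1/4 (half-sibs share one parent — one path of length 2: r = (1/2)^2 = 1/4).
Summing one r·B term per recipient: 1·0.125·0.216 + 1·0.25·0.0935 + 4·0.25·0.0515 = 0.101875.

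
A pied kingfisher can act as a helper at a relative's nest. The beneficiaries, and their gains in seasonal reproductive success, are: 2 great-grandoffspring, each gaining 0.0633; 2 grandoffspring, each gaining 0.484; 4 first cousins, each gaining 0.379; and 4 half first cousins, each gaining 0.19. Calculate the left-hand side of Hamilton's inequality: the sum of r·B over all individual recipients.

r to a great-grandoffspring = 0.125 (three parent–offspring links: r = (1/2)^3 = 1/8).
r to a grandoffspring = 1/4 (two parent–offspring links: r = (1/2)^2 = 1/4).
r to a first cousin = 0.125 (first cousins share one grandparent pair — two paths of length 4: r = 2·(1/2)^4 = 1/8).
r to a half first cousin = 1/16 (half first cousins share one grandparent — one path of length 4: r = (1/2)^4 = 1/16).
Summing one r·B term per recipient: 2·0.125·0.0633 + 2·0.25·0.484 + 4·0.125·0.379 + 4·0.0625·0.19 = 0.494825.

0.494825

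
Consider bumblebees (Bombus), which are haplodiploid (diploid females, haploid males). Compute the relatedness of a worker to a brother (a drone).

Her haploid brother carries none of their father's genes and a random half of their mother's genome; that half matches the maternal half of her own genome with probability 1/2: r = 1/2 · 1/2 = 1/4.

0.25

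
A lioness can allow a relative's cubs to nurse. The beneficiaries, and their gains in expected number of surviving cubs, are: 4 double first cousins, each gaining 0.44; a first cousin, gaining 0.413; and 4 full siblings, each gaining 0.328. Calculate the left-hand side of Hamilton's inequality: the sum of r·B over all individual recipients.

r to a double first cousin = 1/4 (double first cousins share both grandparent pairs — four paths of length 4: r = 4·(1/2)^4 = 1/4).
r to a first cousin = 0.125 (first cousins share one grandparent pair — two paths of length 4: r = 2·(1/2)^4 = 1/8).
r to a full sibling = 0.5 (full sibs share both parents — two paths of length 2: r = 2·(1/2)^2 = 1/2).
Summing one r·B term per recipient: 4·0.25·0.44 + 1·0.125·0.413 + 4·0.5·0.328 = 1.147625.

1.147625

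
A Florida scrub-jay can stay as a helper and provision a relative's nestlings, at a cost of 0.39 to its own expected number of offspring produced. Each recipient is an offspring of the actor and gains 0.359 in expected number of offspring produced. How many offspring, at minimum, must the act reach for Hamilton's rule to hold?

r to an offspring = 0.5 (one parent–offspring link: r = (1/2)^1 = 1/2).
Hamilton's rule: n·r·B > C  ⇒  n > C/(r·B) = 0.39/(0.5·0.359) = 2.173.
The smallest integer exceeding 2.173 is 3.

3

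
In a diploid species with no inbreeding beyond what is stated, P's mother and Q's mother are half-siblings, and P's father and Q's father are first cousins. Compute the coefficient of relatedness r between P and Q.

0.09375

Independent pedigree routes through distinct common ancestors add.
P and Q are related in two ways: half first cousins through their mothers (r = 1/16) and second cousins through their fathers (r = 1/32).
r = 1/16 + 1/32 = 3/32 = 0.09375.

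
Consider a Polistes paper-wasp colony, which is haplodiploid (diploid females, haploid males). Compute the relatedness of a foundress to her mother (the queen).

One meiotic link between diploid queen and diploid daughter: r = 1/2.

0.5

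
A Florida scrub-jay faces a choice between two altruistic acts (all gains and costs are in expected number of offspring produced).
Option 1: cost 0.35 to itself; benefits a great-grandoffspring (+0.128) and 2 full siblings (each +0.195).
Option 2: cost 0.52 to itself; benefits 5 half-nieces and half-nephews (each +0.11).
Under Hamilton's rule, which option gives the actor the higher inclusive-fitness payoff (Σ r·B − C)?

Option 1

Option 1: r to a great-grandoffspring = 0.125.
Option 1: r to a full sibling = 0.5.
Option 1: Σ r·B − C = (1·0.125·0.128 + 2·0.5·0.195) − 0.35 = -0.139.
Option 2: r to a half-niece or half-nephew = 0.125.
Option 2: Σ r·B − C = (5·0.125·0.11) − 0.52 = -0.45125.
Option 1 has the higher net inclusive-fitness payoff.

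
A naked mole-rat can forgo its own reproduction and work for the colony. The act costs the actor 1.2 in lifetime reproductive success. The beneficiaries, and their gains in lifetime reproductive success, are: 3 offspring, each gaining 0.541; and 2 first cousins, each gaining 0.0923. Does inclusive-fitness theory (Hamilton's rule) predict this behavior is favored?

Hamilton's rule: the trait is favored when the sum of r·B over every recipient exceeds the actor's cost C.
r to an offspring = 1/2 (one parent–offspring link: r = (1/2)^1 = 1/2).
r to a first cousin = 1/8 (first cousins share one grandparent pair — two paths of length 4: r = 2·(1/2)^4 = 1/8).
Summing one r·B term per recipient: 3·0.5·0.541 + 2·0.125·0.0923 = 0.834575.
0.834575 < 1.2: the indirect benefit is less than the cost.

No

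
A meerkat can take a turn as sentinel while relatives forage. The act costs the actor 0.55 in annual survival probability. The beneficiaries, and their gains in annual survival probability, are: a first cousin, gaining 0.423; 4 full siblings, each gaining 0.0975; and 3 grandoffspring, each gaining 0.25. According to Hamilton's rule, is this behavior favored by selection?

Hamilton's rule: the trait is favored when the sum of r·B over every recipient exceeds the actor's cost C.
r to a first cousin = 0.125 (first cousins share one grandparent pair — two paths of length 4: r = 2·(1/2)^4 = 1/8).
r to a full sibling = 1/2 (full sibs share both parents — two paths of length 2: r = 2·(1/2)^2 = 1/2).
r to a grandoffspring = 0.25 (two parent–offspring links: r = (1/2)^2 = 1/4).
Summing one r·B term per recipient: 1·0.125·0.423 + 4·0.5·0.0975 + 3·0.25·0.25 = 0.435375.
0.435375 < 0.55: the indirect benefit is less than the cost.

No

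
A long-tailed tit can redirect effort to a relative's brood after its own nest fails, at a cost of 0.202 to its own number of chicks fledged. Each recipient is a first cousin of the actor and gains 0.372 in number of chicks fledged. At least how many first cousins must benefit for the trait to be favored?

r to a first cousin = 0.125 (first cousins share one grandparent pair — two paths of length 4: r = 2·(1/2)^4 = 1/8).
Hamilton's rule: n·r·B > C  ⇒  n > C/(r·B) = 0.202/(0.125·0.372) = 4.344.
The smallest integer exceeding 4.344 is 5.

5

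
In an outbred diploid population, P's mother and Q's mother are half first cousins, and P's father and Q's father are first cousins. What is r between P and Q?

0.046875

Relatedness sums over independent paths through distinct common ancestors.
P and Q are related in two ways: half second cousins through their mothers (r = 1/64) and second cousins through their fathers (r = 1/32).
r = 1/64 + 1/32 = 0.046875.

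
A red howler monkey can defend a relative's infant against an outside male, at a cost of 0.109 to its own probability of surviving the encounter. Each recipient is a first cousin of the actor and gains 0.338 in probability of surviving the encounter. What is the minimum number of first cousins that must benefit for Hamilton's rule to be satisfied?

3

r to a first cousin = 1/8 (first cousins share one grandparent pair — two paths of length 4: r = 2·(1/2)^4 = 1/8).
Hamilton's rule: n·r·B > C  ⇒  n > C/(r·B) = 0.109/(0.125·0.338) = 2.58.
The smallest integer exceeding 2.58 is 3.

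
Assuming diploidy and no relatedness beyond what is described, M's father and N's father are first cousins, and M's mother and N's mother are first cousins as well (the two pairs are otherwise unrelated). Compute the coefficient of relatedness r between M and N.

0.0625

With two independent routes of shared ancestry, r is the sum of the two contributions.
M and N are related in two ways: second cousins through their fathers (r = 1/32) and second cousins through their mothers (r = 1/32).
r = 1/32 + 1/32 = 0.0625.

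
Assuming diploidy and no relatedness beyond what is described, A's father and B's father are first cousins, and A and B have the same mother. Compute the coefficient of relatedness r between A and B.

Wright's path rule: contributions from independent ancestry routes add.
A and B are related in two ways: second cousins through their fathers (r = 1/32) and half-sibs through their shared mother (r = 1/4).
r = 1/32 + 1/4 = 9/32 = 0.28125.

0.28125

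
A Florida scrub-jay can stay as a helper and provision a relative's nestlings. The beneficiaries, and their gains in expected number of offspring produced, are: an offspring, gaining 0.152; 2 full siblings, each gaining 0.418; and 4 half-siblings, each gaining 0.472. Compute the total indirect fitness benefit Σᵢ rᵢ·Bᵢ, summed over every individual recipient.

0.966

r to an offspring = 1/2 (one parent–offspring link: r = (1/2)^1 = 1/2).
r to a full sibling = 1/2 (full sibs share both parents — two paths of length 2: r = 2·(1/2)^2 = 1/2).
r to a half-sibling = 0.25 (half-sibs share one parent — one path of length 2: r = (1/2)^2 = 1/4).
Summing one r·B term per recipient: 1·0.5·0.152 + 2·0.5·0.418 + 4·0.25·0.472 = 0.966.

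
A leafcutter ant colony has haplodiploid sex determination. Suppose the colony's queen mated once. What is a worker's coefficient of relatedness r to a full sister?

0.75

Haplodiploid full sisters inherit their father's entire haploid genome identically (contributing 1/2) and on average half of their mother's contribution (1/2 · 1/2 = 1/4); r = 1/2 + 1/4 = 3/4.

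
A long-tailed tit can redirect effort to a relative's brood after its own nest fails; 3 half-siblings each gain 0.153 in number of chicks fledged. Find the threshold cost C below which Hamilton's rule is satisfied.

r to a half-sibling = 1/4 (half-sibs share one parent — one path of length 2: r = (1/2)^2 = 1/4).
Hamilton's rule: n·r·B > C, so the trait is favored while C < n·r·B = 3·0.25·0.153 = 0.11475.

0.11475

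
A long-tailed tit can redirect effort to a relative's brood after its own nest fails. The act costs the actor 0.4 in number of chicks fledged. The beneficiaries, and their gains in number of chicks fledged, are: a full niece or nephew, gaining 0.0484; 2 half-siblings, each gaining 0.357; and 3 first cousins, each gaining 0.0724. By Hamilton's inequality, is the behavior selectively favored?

No

Hamilton's rule: the trait is favored when the sum of r·B over every recipient exceeds the actor's cost C.
r to a full niece or nephew = 1/4 (full aunt/uncle↔niece/nephew: two paths of length 3 through the shared grandparent pair: r = 2·(1/2)^3 = 1/4).
r to a half-sibling = 1/4 (half-sibs share one parent — one path of length 2: r = (1/2)^2 = 1/4).
r to a first cousin = 0.125 (first cousins share one grandparent pair — two paths of length 4: r = 2·(1/2)^4 = 1/8).
Summing one r·B term per recipient: 1·0.25·0.0484 + 2·0.25·0.357 + 3·0.125·0.0724 = 0.21775.
0.21775 < 0.4: the indirect benefit is less than the cost.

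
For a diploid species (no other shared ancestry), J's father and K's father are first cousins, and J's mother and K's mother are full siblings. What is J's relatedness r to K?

0.15625

Independent pedigree routes through distinct common ancestors add.
J and K are related in two ways: second cousins through their fathers (r = 1/32) and first cousins through their mothers (r = 1/8).
r = 1/32 + 1/8 = 0.15625.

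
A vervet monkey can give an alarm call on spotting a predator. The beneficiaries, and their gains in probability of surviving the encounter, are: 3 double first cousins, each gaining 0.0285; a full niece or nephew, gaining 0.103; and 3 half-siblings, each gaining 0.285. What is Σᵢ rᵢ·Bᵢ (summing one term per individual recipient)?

r to a double first cousin = 0.25 (double first cousins share both grandparent pairs — four paths of length 4: r = 4·(1/2)^4 = 1/4).
r to a full niece or nephew = 0.25 (full aunt/uncle↔niece/nephew: two paths of length 3 through the shared grandparent pair: r = 2·(1/2)^3 = 1/4).
r to a half-sibling = 1/4 (half-sibs share one parent — one path of length 2: r = (1/2)^2 = 1/4).
Summing one r·B term per recipient: 3·0.25·0.0285 + 1·0.25·0.103 + 3·0.25·0.285 = 0.260875.

0.260875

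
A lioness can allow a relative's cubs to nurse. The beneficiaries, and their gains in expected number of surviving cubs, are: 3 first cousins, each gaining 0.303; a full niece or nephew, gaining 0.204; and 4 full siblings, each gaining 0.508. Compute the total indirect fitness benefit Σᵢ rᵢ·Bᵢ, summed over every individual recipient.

r to a first cousin = 1/8 (first cousins share one grandparent pair — two paths of length 4: r = 2·(1/2)^4 = 1/8).
r to a full niece or nephew = 0.25 (full aunt/uncle↔niece/nephew: two paths of length 3 through the shared grandparent pair: r = 2·(1/2)^3 = 1/4).
r to a full sibling = 1/2 (full sibs share both parents — two paths of length 2: r = 2·(1/2)^2 = 1/2).
Summing one r·B term per recipient: 3·0.125·0.303 + 1·0.25·0.204 + 4·0.5·0.508 = 1.180625.

1.180625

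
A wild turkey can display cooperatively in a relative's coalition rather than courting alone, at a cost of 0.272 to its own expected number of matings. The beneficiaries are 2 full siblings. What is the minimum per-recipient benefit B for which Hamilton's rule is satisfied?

r to a full sibling = 0.5 (full sibs share both parents — two paths of length 2: r = 2·(1/2)^2 = 1/2).
Hamilton's rule with n recipients of equal r: n·r·B > C, so B > C/(n·r) = 0.272/(2·0.5) = 0.272.

0.272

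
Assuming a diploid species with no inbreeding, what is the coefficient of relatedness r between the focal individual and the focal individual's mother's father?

0.25

Each parent–offspring link contributes a factor of 1/2, and independent paths through distinct common ancestors add.
Two parent–offspring links: r = (1/2)^2 = 1/4.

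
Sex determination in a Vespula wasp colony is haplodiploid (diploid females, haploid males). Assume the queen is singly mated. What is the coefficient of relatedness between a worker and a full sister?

0.75

Haplodiploid full sisters inherit their father's entire haploid genome identically (contributing 1/2) and on average half of their mother's contribution (1/2 · 1/2 = 1/4); r = 1/2 + 1/4 = 3/4.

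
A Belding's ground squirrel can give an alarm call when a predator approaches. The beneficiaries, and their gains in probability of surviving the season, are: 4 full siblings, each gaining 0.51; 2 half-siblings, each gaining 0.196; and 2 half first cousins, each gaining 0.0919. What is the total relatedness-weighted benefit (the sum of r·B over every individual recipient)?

1.1294875

r to a full sibling = 0.5 (full sibs share both parents — two paths of length 2: r = 2·(1/2)^2 = 1/2).
r to a half-sibling = 0.25 (half-sibs share one parent — one path of length 2: r = (1/2)^2 = 1/4).
r to a half first cousin = 1/16 (half first cousins share one grandparent — one path of length 4: r = (1/2)^4 = 1/16).
Summing one r·B term per recipient: 4·0.5·0.51 + 2·0.25·0.196 + 2·0.0625·0.0919 = 1.1294875.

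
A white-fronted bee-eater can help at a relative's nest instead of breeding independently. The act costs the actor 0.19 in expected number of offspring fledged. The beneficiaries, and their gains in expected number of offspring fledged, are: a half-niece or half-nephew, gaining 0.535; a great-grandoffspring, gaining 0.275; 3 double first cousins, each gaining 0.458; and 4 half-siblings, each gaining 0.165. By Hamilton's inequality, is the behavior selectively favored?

Hamilton's rule: the trait is favored when the sum of r·B over every recipient exceeds the actor's cost C.
r to a half-niece or half-nephew = 1/8 (half-aunt/uncle↔niece/nephew: one path of length 3: r = (1/2)^3 = 1/8).
r to a great-grandoffspring = 0.125 (three parent–offspring links: r = (1/2)^3 = 1/8).
r to a double first cousin = 0.25 (double first cousins share both grandparent pairs — four paths of length 4: r = 4·(1/2)^4 = 1/4).
r to a half-sibling = 0.25 (half-sibs share one parent — one path of length 2: r = (1/2)^2 = 1/4).
Summing one r·B term per recipient: 1·0.125·0.535 + 1·0.125·0.275 + 3·0.25·0.458 + 4·0.25·0.165 = 0.60975.
0.60975 > 0.19: the indirect benefit exceeds the cost.

Yes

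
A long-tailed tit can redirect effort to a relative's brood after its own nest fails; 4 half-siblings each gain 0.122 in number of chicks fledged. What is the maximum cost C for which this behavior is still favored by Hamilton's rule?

r to a half-sibling = 0.25 (half-sibs share one parent — one path of length 2: r = (1/2)^2 = 1/4).
Hamilton's rule: n·r·B > C, so the trait is favored while C < n·r·B = 4·0.25·0.122 = 0.122.

0.122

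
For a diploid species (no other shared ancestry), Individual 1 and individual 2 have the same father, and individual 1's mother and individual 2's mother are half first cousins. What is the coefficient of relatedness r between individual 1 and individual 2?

0.265625

Independent pedigree routes through distinct common ancestors add.
Individual 1 and individual 2 are related in two ways: half-sibs through their shared father (r = 1/4) and half second cousins through their mothers (r = 1/64).
r = 1/4 + 1/64 = 17/64 = 0.265625.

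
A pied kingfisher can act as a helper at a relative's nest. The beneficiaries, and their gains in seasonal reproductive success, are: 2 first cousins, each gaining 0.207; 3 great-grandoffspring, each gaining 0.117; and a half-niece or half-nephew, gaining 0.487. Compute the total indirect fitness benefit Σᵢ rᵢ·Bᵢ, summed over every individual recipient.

r to a first cousin = 1/8 (first cousins share one grandparent pair — two paths of length 4: r = 2·(1/2)^4 = 1/8).
r to a great-grandoffspring = 0.125 (three parent–offspring links: r = (1/2)^3 = 1/8).
r to a half-niece or half-nephew = 0.125 (half-aunt/uncle↔niece/nephew: one path of length 3: r = (1/2)^3 = 1/8).
Summing one r·B term per recipient: 2·0.125·0.207 + 3·0.125·0.117 + 1·0.125·0.487 = 0.1565.

0.1565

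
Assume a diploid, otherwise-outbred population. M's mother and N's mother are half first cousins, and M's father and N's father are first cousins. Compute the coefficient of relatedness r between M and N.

Wright's path rule: contributions from independent ancestry routes add.
M and N are related in two ways: half second cousins through their mothers (r = 1/64) and second cousins through their fathers (r = 1/32).
r = 1/64 + 1/32 = 0.046875.

0.046875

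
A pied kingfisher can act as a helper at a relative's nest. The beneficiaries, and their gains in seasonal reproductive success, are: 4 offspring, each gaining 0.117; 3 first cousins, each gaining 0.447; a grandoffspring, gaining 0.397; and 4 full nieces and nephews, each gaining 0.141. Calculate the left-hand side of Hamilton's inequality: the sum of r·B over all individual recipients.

r to an offspring = 1/2 (one parent–offspring link: r = (1/2)^1 = 1/2).
r to a first cousin = 0.125 (first cousins share one grandparent pair — two paths of length 4: r = 2·(1/2)^4 = 1/8).
r to a grandoffspring = 0.25 (two parent–offspring links: r = (1/2)^2 = 1/4).
r to a full niece or nephew = 0.25 (full aunt/uncle↔niece/nephew: two paths of length 3 through the shared grandparent pair: r = 2·(1/2)^3 = 1/4).
Summing one r·B term per recipient: 4·0.5·0.117 + 3·0.125·0.447 + 1·0.25·0.397 + 4·0.25·0.141 = 0.641875.

0.641875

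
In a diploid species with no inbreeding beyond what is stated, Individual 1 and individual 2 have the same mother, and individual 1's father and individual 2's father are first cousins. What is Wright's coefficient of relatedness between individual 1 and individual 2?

Relatedness sums over independent paths through distinct common ancestors.
Individual 1 and individual 2 are related in two ways: half-sibs through their shared mother (r = 1/4) and second cousins through their fathers (r = 1/32).
r = 1/4 + 1/32 = 0.28125.

0.28125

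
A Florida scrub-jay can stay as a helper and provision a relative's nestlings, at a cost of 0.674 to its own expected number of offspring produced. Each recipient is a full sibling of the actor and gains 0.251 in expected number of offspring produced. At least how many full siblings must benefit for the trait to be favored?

6

r to a full sibling = 0.5 (full sibs share both parents — two paths of length 2: r = 2·(1/2)^2 = 1/2).
Hamilton's rule: n·r·B > C  ⇒  n > C/(r·B) = 0.674/(0.5·0.251) = 5.371.
The smallest integer exceeding 5.371 is 6.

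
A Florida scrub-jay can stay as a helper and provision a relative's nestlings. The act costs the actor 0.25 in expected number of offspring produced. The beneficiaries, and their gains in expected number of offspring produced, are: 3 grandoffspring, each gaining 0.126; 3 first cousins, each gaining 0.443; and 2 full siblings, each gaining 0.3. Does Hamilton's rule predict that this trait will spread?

Yes

Hamilton's rule: the trait is favored when the sum of r·B over every recipient exceeds the actor's cost C.
r to a grandoffspring = 1/4 (two parent–offspring links: r = (1/2)^2 = 1/4).
r to a first cousin = 0.125 (first cousins share one grandparent pair — two paths of length 4: r = 2·(1/2)^4 = 1/8).
r to a full sibling = 1/2 (full sibs share both parents — two paths of length 2: r = 2·(1/2)^2 = 1/2).
Summing one r·B term per recipient: 3·0.25·0.126 + 3·0.125·0.443 + 2·0.5·0.3 = 0.560625.
0.560625 > 0.25: the indirect benefit exceeds the cost.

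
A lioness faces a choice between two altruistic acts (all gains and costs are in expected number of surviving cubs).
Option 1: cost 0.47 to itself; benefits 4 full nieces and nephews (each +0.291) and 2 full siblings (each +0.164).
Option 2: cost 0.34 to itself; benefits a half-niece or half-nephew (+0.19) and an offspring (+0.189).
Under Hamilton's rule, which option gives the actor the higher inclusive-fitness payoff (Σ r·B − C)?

Option 1: r to a full niece or nephew = 0.25.
Option 1: r to a full sibling = 0.5.
Option 1: Σ r·B − C = (4·0.25·0.291 + 2·0.5·0.164) − 0.47 = -0.015.
Option 2: r to a half-niece or half-nephew = 0.125.
Option 2: r to an offspring = 0.5.
Option 2: Σ r·B − C = (1·0.125·0.19 + 1·0.5·0.189) − 0.34 = -0.22175.
Option 1 has the higher net inclusive-fitness payoff.

Option 1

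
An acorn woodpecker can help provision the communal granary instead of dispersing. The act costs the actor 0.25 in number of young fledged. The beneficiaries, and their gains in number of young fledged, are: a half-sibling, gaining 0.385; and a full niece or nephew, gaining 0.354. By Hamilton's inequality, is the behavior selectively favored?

No

Hamilton's rule: the trait is favored when the sum of r·B over every recipient exceeds the actor's cost C.
r to a half-sibling = 1/4 (half-sibs share one parent — one path of length 2: r = (1/2)^2 = 1/4).
r to a full niece or nephew = 0.25 (full aunt/uncle↔niece/nephew: two paths of length 3 through the shared grandparent pair: r = 2·(1/2)^3 = 1/4).
Summing one r·B term per recipient: 1·0.25·0.385 + 1·0.25·0.354 = 0.18475.
0.18475 < 0.25: the indirect benefit is less than the cost.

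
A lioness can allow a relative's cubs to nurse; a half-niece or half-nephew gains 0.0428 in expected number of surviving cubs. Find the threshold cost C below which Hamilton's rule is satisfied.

0.00535

r to a half-niece or half-nephew = 0.125 (half-aunt/uncle↔niece/nephew: one path of length 3: r = (1/2)^3 = 1/8).
Hamilton's rule: n·r·B > C, so the trait is favored while C < n·r·B = 1·0.125·0.0428 = 0.00535.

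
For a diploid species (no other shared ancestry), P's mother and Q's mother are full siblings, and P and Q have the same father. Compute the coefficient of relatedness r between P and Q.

0.375

Wright's path rule: contributions from independent ancestry routes add.
P and Q are related in two ways: first cousins through their mothers (r = 1/8) and half-sibs through their shared father (r = 1/4).
r = 1/8 + 1/4 = 0.375.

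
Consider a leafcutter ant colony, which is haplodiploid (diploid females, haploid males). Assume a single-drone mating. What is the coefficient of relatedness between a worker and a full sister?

0.75

Haplodiploid full sisters inherit their father's entire haploid genome identically (contributing 1/2) and on average half of their mother's contribution (1/2 · 1/2 = 1/4); r = 1/2 + 1/4 = 3/4.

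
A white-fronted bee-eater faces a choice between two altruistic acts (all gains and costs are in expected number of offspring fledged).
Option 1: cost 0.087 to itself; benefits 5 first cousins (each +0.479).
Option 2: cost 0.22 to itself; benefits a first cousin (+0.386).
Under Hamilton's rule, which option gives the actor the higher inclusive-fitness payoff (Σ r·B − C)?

Option 1

Option 1: r to a first cousin = 0.125.
Option 1: Σ r·B − C = (5·0.125·0.479) − 0.087 = 0.212375.
Option 2: r to a first cousin = 0.125.
Option 2: Σ r·B − C = (1·0.125·0.386) − 0.22 = -0.17175.
Option 1 has the higher net inclusive-fitness payoff.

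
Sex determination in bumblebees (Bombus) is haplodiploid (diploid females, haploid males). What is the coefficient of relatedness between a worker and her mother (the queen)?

One meiotic link between diploid queen and diploid daughter: r = 1/2.

0.5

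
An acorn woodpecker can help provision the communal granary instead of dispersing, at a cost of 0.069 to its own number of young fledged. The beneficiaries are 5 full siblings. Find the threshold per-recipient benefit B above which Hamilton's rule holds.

0.0276

r to a full sibling = 0.5 (full sibs share both parents — two paths of length 2: r = 2·(1/2)^2 = 1/2).
Hamilton's rule with n recipients of equal r: n·r·B > C, so B > C/(n·r) = 0.069/(5·0.5) = 0.0276.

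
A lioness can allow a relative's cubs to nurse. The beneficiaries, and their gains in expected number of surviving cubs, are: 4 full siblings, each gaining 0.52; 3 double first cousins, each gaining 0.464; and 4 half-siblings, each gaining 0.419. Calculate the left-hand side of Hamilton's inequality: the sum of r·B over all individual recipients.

r to a full sibling = 1/2 (full sibs share both parents — two paths of length 2: r = 2·(1/2)^2 = 1/2).
r to a double first cousin = 1/4 (double first cousins share both grandparent pairs — four paths of length 4: r = 4·(1/2)^4 = 1/4).
r to a half-sibling = 0.25 (half-sibs share one parent — one path of length 2: r = (1/2)^2 = 1/4).
Summing one r·B term per recipient: 4·0.5·0.52 + 3·0.25·0.464 + 4·0.25·0.419 = 1.807.

1.807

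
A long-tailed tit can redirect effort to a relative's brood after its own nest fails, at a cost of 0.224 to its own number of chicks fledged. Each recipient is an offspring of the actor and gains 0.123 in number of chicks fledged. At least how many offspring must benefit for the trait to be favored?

4

r to an offspring = 1/2 (one parent–offspring link: r = (1/2)^1 = 1/2).
Hamilton's rule: n·r·B > C  ⇒  n > C/(r·B) = 0.224/(0.5·0.123) = 3.642.
The smallest integer exceeding 3.642 is 4.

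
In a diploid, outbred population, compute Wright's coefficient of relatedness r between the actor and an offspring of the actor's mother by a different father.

0.25

Each parent–offspring link contributes a factor of 1/2, and independent paths through distinct common ancestors add.
Half-sibs share one parent — one path of length 2: r = (1/2)^2 = 1/4.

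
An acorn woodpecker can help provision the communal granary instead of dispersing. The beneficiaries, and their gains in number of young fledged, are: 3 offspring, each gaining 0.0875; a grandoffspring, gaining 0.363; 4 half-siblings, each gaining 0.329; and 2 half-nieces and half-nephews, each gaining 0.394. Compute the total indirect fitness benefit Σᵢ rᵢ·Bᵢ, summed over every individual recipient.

0.6495

r to an offspring = 0.5 (one parent–offspring link: r = (1/2)^1 = 1/2).
r to a grandoffspring = 0.25 (two parent–offspring links: r = (1/2)^2 = 1/4).
r to a half-sibling = 1/4 (half-sibs share one parent — one path of length 2: r = (1/2)^2 = 1/4).
r to a half-niece or half-nephew = 1/8 (half-aunt/uncle↔niece/nephew: one path of length 3: r = (1/2)^3 = 1/8).
Summing one r·B term per recipient: 3·0.5·0.0875 + 1·0.25·0.363 + 4·0.25·0.329 + 2·0.125·0.394 = 0.6495.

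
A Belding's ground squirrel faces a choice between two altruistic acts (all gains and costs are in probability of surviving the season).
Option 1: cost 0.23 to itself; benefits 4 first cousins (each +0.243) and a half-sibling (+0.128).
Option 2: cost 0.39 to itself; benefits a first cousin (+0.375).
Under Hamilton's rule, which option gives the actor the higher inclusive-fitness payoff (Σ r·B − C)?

Option 1

Option 1: r to a first cousin = 0.125.
Option 1: r to a half-sibling = 0.25.
Option 1: Σ r·B − C = (4·0.125·0.243 + 1·0.25·0.128) − 0.23 = -0.0765.
Option 2: r to a first cousin = 0.125.
Option 2: Σ r·B − C = (1·0.125·0.375) − 0.39 = -0.343125.
Option 1 has the higher net inclusive-fitness payoff.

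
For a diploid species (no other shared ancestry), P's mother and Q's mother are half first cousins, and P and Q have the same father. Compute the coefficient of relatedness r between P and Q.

Wright's path rule: contributions from independent ancestry routes add.
P and Q are related in two ways: half second cousins through their mothers (r = 1/64) and half-sibs through their shared father (r = 1/4).
r = 1/64 + 1/4 = 17/64 = 0.265625.

0.265625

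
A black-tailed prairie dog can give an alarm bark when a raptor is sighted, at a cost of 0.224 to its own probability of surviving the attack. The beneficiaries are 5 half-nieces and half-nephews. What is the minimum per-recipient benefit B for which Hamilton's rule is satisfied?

0.3584

r to a half-niece or half-nephew = 0.125 (half-aunt/uncle↔niece/nephew: one path of length 3: r = (1/2)^3 = 1/8).
Hamilton's rule with n recipients of equal r: n·r·B > C, so B > C/(n·r) = 0.224/(5·0.125) = 0.3584.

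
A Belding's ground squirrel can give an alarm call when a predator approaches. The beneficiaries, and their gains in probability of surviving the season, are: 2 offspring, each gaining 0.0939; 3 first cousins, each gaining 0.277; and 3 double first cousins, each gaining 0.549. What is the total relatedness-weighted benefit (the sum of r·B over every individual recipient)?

r to an offspring = 1/2 (one parent–offspring link: r = (1/2)^1 = 1/2).
r to a first cousin = 0.125 (first cousins share one grandparent pair — two paths of length 4: r = 2·(1/2)^4 = 1/8).
r to a double first cousin = 0.25 (double first cousins share both grandparent pairs — four paths of length 4: r = 4·(1/2)^4 = 1/4).
Summing one r·B term per recipient: 2·0.5·0.0939 + 3·0.125·0.277 + 3·0.25·0.549 = 0.609525.

0.609525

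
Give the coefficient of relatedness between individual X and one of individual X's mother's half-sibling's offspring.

Each parent–offspring link contributes a factor of 1/2, and independent paths through distinct common ancestors add.
Half first cousins share one grandparent — one path of length 4: r = (1/2)^4 = 1/16.

0.0625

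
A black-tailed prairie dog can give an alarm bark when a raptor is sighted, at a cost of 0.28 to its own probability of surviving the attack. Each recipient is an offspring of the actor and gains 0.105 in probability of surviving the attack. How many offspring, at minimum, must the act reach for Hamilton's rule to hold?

r to an offspring = 1/2 (one parent–offspring link: r = (1/2)^1 = 1/2).
Hamilton's rule: n·r·B > C  ⇒  n > C/(r·B) = 0.28/(0.5·0.105) = 5.333.
The smallest integer exceeding 5.333 is 6.

6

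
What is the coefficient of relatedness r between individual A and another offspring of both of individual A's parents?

0.5

Each parent–offspring link contributes a factor of 1/2, and independent paths through distinct common ancestors add.
Full sibs share both parents — two paths of length 2: r = 2·(1/2)^2 = 1/2.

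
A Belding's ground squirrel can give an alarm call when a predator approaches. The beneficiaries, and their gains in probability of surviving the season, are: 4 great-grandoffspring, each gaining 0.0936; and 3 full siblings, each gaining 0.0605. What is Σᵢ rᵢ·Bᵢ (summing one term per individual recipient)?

0.13755

r to a great-grandoffspring = 0.125 (three parent–offspring links: r = (1/2)^3 = 1/8).
r to a full sibling = 1/2 (full sibs share both parents — two paths of length 2: r = 2·(1/2)^2 = 1/2).
Summing one r·B term per recipient: 4·0.125·0.0936 + 3·0.5·0.0605 = 0.13755.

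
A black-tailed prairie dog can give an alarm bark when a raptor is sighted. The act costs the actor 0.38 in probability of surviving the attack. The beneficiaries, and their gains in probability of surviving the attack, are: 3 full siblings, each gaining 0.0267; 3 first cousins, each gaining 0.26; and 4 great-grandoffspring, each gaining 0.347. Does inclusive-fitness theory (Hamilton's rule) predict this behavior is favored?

No

Hamilton's rule: the trait is favored when the sum of r·B over every recipient exceeds the actor's cost C.
r to a full sibling = 1/2 (full sibs share both parents — two paths of length 2: r = 2·(1/2)^2 = 1/2).
r to a first cousin = 0.125 (first cousins share one grandparent pair — two paths of length 4: r = 2·(1/2)^4 = 1/8).
r to a great-grandoffspring = 1/8 (three parent–offspring links: r = (1/2)^3 = 1/8).
Summing one r·B term per recipient: 3·0.5·0.0267 + 3·0.125·0.26 + 4·0.125·0.347 = 0.31105.
0.31105 < 0.38: the indirect benefit is less than the cost.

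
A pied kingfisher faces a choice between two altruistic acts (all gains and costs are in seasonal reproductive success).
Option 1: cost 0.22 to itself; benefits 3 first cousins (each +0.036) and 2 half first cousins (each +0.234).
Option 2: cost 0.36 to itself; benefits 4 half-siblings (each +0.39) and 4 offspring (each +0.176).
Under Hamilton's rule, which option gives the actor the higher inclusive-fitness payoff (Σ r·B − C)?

Option 1: r to a first cousin = 0.125.
Option 1: r to a half first cousin = 0.0625.
Option 1: Σ r·B − C = (3·0.125·0.036 + 2·0.0625·0.234) − 0.22 = -0.17725.
Option 2: r to a half-sibling = 0.25.
Option 2: r to an offspring = 0.5.
Option 2: Σ r·B − C = (4·0.25·0.39 + 4·0.5·0.176) − 0.36 = 0.382.
Option 2 has the higher net inclusive-fitness payoff.

Option 2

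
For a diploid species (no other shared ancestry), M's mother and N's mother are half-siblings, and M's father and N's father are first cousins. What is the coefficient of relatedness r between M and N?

0.09375

Independent pedigree routes through distinct common ancestors add.
M and N are related in two ways: half first cousins through their mothers (r = 1/16) and second cousins through their fathers (r = 1/32).
r = 1/16 + 1/32 = 0.09375.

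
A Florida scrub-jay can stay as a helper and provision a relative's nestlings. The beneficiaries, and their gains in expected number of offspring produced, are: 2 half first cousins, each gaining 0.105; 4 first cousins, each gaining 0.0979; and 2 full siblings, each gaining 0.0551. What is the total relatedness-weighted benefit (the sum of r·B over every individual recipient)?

0.117175

r to a half first cousin = 0.0625 (half first cousins share one grandparent — one path of length 4: r = (1/2)^4 = 1/16).
r to a first cousin = 0.125 (first cousins share one grandparent pair — two paths of length 4: r = 2·(1/2)^4 = 1/8).
r to a full sibling = 1/2 (full sibs share both parents — two paths of length 2: r = 2·(1/2)^2 = 1/2).
Summing one r·B term per recipient: 2·0.0625·0.105 + 4·0.125·0.0979 + 2·0.5·0.0551 = 0.117175.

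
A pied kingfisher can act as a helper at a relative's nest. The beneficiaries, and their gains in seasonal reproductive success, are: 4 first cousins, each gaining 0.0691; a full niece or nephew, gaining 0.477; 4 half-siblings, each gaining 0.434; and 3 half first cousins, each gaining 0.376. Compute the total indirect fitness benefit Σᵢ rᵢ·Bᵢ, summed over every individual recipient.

r to a first cousin = 1/8 (first cousins share one grandparent pair — two paths of length 4: r = 2·(1/2)^4 = 1/8).
r to a full niece or nephew = 1/4 (full aunt/uncle↔niece/nephew: two paths of length 3 through the shared grandparent pair: r = 2·(1/2)^3 = 1/4).
r to a half-sibling = 1/4 (half-sibs share one parent — one path of length 2: r = (1/2)^2 = 1/4).
r to a half first cousin = 0.0625 (half first cousins share one grandparent — one path of length 4: r = (1/2)^4 = 1/16).
Summing one r·B term per recipient: 4·0.125·0.0691 + 1·0.25·0.477 + 4·0.25·0.434 + 3·0.0625·0.376 = 0.6583.

0.6583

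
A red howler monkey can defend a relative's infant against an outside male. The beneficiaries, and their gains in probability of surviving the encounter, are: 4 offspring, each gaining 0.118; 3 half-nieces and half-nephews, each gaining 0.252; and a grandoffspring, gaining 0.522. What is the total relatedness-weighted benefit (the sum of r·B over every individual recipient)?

0.461

r to an offspring = 1/2 (one parent–offspring link: r = (1/2)^1 = 1/2).
r to a half-niece or half-nephew = 0.125 (half-aunt/uncle↔niece/nephew: one path of length 3: r = (1/2)^3 = 1/8).
r to a grandoffspring = 0.25 (two parent–offspring links: r = (1/2)^2 = 1/4).
Summing one r·B term per recipient: 4·0.5·0.118 + 3·0.125·0.252 + 1·0.25·0.522 = 0.461.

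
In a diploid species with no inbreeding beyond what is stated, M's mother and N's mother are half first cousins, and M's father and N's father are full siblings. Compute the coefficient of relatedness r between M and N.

0.140625

Wright's path rule: contributions from independent ancestry routes add.
M and N are related in two ways: half second cousins through their mothers (r = 1/64) and first cousins through their fathers (r = 1/8).
r = 1/64 + 1/8 = 9/64 = 0.140625.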